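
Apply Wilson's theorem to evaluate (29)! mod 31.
(30)! = (29)! × (30) ≡ -1 mod 31. So (29)! ≡ -1 × (30)^(-1) ≡ (-1)×(-1) = 1 mod 31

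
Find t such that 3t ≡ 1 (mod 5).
Since 5 is prime, by Fermat 3^(-1) ≡ 3^{3} ≡ 2 (mod 5). Verify: 3 × 2 = 6 ≡ 1 (mod 5)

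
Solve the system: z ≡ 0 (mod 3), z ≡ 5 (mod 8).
M = 3 × 8 = 24. M₁ = 8, y₁ ≡ 2 (mod 3). M₂ = 3, y₂ ≡ 3 (mod 8). z = 0×8×2 + 5×3×3 ≡ 21 (mod 24)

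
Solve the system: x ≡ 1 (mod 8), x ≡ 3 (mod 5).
M = 8 × 5 = 40. M₁ = 5, y₁ ≡ 5 (mod 8). M₂ = 8, y₂ ≡ 2 (mod 5). x = 1×5×5 + 3×8×2 ≡ 33 (mod 40)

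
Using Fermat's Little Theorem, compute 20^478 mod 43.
By Fermat: 20^{42} ≡ 1 (mod 43). 478 ≡ 16 (mod 42). So 20^{478} ≡ 20^{16} ≡ 38 (mod 43)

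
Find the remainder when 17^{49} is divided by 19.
By Fermat: 17^{18} ≡ 1 (mod 19). 49 = 2×18 + 13. So 17^{49} ≡ 17^{13} ≡ 16 (mod 19)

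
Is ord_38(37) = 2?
Powers of 37 mod 38: 37^1≡37, 37^2≡1. First k with 37^k≡1 is k=2. Yes, ord_38(37) = 2.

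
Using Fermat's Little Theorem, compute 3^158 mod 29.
By Fermat: 3^{28} ≡ 1 mod 29. 158 ≡ 18 mod 28. So 3^{158} ≡ 3^{18} ≡ 6 mod 29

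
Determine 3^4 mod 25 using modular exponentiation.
3^{4} = 81 ≡ 6 mod 25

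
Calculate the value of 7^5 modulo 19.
By repeated squaring mod 19: 7^{1}≡7, 7^{2}≡11, 7^{4}≡7. Then 7^{5} = 7^{4+1} ≡ 7 × 7 ≡ 11 mod 19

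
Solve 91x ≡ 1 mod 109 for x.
Since 109 is prime, by Fermat 91^(-1) ≡ 91^{107} ≡ 6 mod 109. Verify: 91 × 6 = 546 ≡ 1 mod 109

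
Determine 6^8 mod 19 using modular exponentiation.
By repeated squaring mod 19: 6^{1}≡6, 6^{2}≡17, 6^{4}≡4, 6^{8}≡16. So 6^{8} ≡ 16 mod 19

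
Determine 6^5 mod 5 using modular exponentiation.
Using Fermat: 6^{4} ≡ 1 (mod 5). 5 ≡ 1 (mod 4). So 6^{5} ≡ 6^{1} ≡ 1 (mod 5)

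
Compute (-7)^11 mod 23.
By repeated squaring mod 23: (-7)^{1}≡16, (-7)^{2}≡3, (-7)^{4}≡9, (-7)^{8}≡12. Then (-7)^{11} = (-7)^{8+2+1} ≡ 12 × 3 × 16 ≡ 1 mod 23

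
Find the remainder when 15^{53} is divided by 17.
By Fermat: 15^{16} ≡ 1 (mod 17). 53 = 3×16 + 5. So 15^{53} ≡ 15^{5} ≡ 2 (mod 17)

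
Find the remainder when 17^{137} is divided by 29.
By Fermat: 17^{28} ≡ 1 (mod 29). 137 = 4×28 + 25. So 17^{137} ≡ 17^{25} ≡ 17 (mod 29)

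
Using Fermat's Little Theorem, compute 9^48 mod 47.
By Fermat: 9^{46} ≡ 1 mod 47. So 9^{48} = 9^{46} · 9^{2} ≡ 9^{2} ≡ 34 mod 47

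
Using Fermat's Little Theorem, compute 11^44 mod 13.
By Fermat: 11^{12} ≡ 1 mod 13. 44 = 3×12 + 8. So 11^{44} ≡ 11^{8} ≡ 9 mod 13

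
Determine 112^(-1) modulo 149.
Since 149 is prime, by Fermat 112^(-1) ≡ 112^{147} ≡ 4 (mod 149). Verify: 112 × 4 = 448 ≡ 1 (mod 149)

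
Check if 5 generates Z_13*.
5^{4} ≡ 1 (mod 13) and 4 < 12, so ord_13(5) = 4 ≠ 12 and 5 is not a primitive root.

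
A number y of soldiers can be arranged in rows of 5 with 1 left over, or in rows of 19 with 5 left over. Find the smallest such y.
M = 5 × 19 = 95. M₁ = 19, y₁ ≡ 4 (mod 5). M₂ = 5, y₂ ≡ 4 (mod 19). y = 1×19×4 + 5×5×4 ≡ 81 (mod 95)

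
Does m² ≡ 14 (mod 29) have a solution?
By Euler's criterion: 14^{14} ≡ 28 (mod 29). Since this equals -1 (≡ 28), 14 is not a QR.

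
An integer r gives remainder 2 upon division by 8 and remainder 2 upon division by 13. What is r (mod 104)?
M = 8 × 13 = 104. M₁ = 13, y₁ ≡ 5 (mod 8). M₂ = 8, y₂ ≡ 5 (mod 13). r = 2×13×5 + 2×8×5 ≡ 2 (mod 104)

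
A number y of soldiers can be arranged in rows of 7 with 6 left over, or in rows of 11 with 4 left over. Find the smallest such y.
M = 7 × 11 = 77. M₁ = 11, y₁ ≡ 2 (mod 7). M₂ = 7, y₂ ≡ 8 (mod 11). y = 6×11×2 + 4×7×8 ≡ 48 (mod 77)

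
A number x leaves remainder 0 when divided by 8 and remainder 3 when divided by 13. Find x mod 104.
M = 8 × 13 = 104. M₁ = 13, y₁ ≡ 5 mod 8. M₂ = 8, y₂ ≡ 5 mod 13. x = 0×13×5 + 3×8×5 ≡ 16 mod 104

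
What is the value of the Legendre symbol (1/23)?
(1/23) = 1^{11} mod 23 = 1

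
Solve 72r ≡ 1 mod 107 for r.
Since 107 is prime, by Fermat 72^(-1) ≡ 72^{105} ≡ 55 mod 107. Verify: 72 × 55 = 3960 ≡ 1 mod 107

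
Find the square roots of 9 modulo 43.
The square roots of 9 mod 43 are 40 and 3. Verify: 40² = 1600 ≡ 9 (mod 43)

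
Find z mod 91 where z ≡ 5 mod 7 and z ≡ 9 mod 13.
M = 7 × 13 = 91. M₁ = 13, y₁ ≡ 6 mod 7. M₂ = 7, y₂ ≡ 2 mod 13. z = 5×13×6 + 9×7×2 ≡ 61 mod 91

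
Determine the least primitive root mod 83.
g = 2. Powers: [2, 4, 8, 16, 32, 64, 45, ...] generates all 82 non-zero residues.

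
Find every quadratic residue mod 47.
QRs mod 47: {1, 2, 3, 4, 6, 7, 8, 9, 12, 14, 16, 17, 18, 21, 24, 25, 27, 28, 32, 34, 36, 37, 42}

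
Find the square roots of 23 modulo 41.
The square roots of 23 mod 41 are 33 and 8. Verify: 33² = 1089 ≡ 23 (mod 41)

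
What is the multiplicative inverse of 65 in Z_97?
Since 97 is prime, by Fermat 65^(-1) ≡ 65^{95} ≡ 3 (mod 97). Verify: 65 × 3 = 195 ≡ 1 (mod 97)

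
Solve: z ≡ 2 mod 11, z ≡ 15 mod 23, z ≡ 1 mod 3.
M = 11 × 23 × 3 = 759. M₁ = 69, y₁ ≡ 4 mod 11. M₂ = 33, y₂ ≡ 7 mod 23. M₃ = 253, y₃ ≡ 1 mod 3. z = 2×69×4 + 15×33×7 + 1×253×1 ≡ 475 mod 759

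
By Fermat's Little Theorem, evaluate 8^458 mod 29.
By Fermat: 8^{28} ≡ 1 mod 29. 458 ≡ 10 mod 28. So 8^{458} ≡ 8^{10} ≡ 4 mod 29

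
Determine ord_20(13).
Powers of 13 mod 20: 13^1≡13, 13^2≡9, 13^3≡17, 13^4≡1. ord_20(13) = 4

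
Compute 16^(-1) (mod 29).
Since 29 is prime, by Fermat 16^(-1) ≡ 16^{27} ≡ 20 (mod 29). Verify: 16 × 20 = 320 ≡ 1 (mod 29)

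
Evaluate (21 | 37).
(21/37) = 21^{18} mod 37 = 1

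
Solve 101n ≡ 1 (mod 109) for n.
Since 109 is prime, by Fermat 101^(-1) ≡ 101^{107} ≡ 68 (mod 109). Verify: 101 × 68 = 6868 ≡ 1 (mod 109)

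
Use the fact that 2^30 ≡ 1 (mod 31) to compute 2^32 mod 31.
By Fermat: 2^{30} ≡ 1 (mod 31). So 2^{32} = 2^{30} · 2^{2} ≡ 2^{2} ≡ 4 (mod 31)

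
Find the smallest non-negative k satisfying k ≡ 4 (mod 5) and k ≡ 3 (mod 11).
M = 5 × 11 = 55. M₁ = 11, y₁ ≡ 1 (mod 5). M₂ = 5, y₂ ≡ 9 (mod 11). k = 4×11×1 + 3×5×9 ≡ 14 (mod 55)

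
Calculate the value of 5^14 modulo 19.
By repeated squaring mod 19: 5^{1}≡5, 5^{2}≡6, 5^{4}≡17, 5^{8}≡4. Then 5^{14} = 5^{8+4+2} ≡ 4 × 17 × 6 ≡ 9 mod 19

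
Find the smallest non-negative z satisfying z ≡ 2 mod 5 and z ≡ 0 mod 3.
M = 5 × 3 = 15. M₁ = 3, y₁ ≡ 2 mod 5. M₂ = 5, y₂ ≡ 2 mod 3. z = 2×3×2 + 0×5×2 ≡ 12 mod 15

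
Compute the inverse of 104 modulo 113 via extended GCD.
Extended GCD: 104(25) + 113(-23) = 1. So 104^(-1) ≡ 25 mod 113. Verify: 104 × 25 = 2600 ≡ 1 mod 113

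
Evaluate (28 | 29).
(28/29) = 28^{14} mod 29 = 1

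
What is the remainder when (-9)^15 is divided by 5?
Using Fermat: (-9)^{4} ≡ 1 (mod 5). 15 ≡ 3 (mod 4). So (-9)^{15} ≡ (-9)^{3} ≡ 1 (mod 5)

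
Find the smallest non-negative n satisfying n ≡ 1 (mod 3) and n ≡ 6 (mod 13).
M = 3 × 13 = 39. M₁ = 13, y₁ ≡ 1 (mod 3). M₂ = 3, y₂ ≡ 9 (mod 13). n = 1×13×1 + 6×3×9 ≡ 19 (mod 39)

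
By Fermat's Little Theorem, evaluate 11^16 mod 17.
By Fermat's Little Theorem, 11^{16} ≡ 1 (mod 17) since 17 is prime and gcd(11, 17) = 1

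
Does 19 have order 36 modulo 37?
ord_37(19) divides 36. For each prime q|36: 19^{18}≡36, 19^{12}≡10, none ≡ 1. So 19 has order 36 and is a primitive root mod 37.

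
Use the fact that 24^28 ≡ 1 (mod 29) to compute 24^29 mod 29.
By Fermat: 24^{28} ≡ 1 (mod 29). So 24^{29} = 24^{28} · 24^{1} ≡ 24^{1} ≡ 24 (mod 29)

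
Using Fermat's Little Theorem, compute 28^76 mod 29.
By Fermat: 28^{28} ≡ 1 (mod 29). 76 = 2×28 + 20. So 28^{76} ≡ 28^{20} ≡ 1 (mod 29)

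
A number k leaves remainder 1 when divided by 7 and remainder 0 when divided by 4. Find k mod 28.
M = 7 × 4 = 28. M₁ = 4, y₁ ≡ 2 mod 7. M₂ = 7, y₂ ≡ 3 mod 4. k = 1×4×2 + 0×7×3 ≡ 8 mod 28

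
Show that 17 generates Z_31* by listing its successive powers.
17^1, 17^2, ..., 17^{30} mod 31: [17, 10, 15, 7, 26, 8, 12, 18, 27, 25, 22, 2, 3, 20, 30, 14, 21, 16, 24, 5, 23, 19, 13, 4, 6, 9, 29, 28, 11, 1]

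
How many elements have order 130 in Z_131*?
A prime p has φ(p-1) primitive roots; here φ(130) = 48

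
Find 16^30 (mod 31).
Using Fermat: 16^{30} ≡ 1 (mod 31). 30 ≡ 0 (mod 30). So 16^{30} ≡ 16^{0} ≡ 1 (mod 31)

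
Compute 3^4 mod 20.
3^{4} = 81 ≡ 1 mod 20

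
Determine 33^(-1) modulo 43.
Since 43 is prime, by Fermat 33^(-1) ≡ 33^{41} ≡ 30 mod 43. Verify: 33 × 30 = 990 ≡ 1 mod 43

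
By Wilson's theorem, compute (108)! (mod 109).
By Wilson's theorem, (108)! ≡ -1 ≡ 108 (mod 109)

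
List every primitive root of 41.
There are φ(40) = 16 primitive roots mod 41: {6, 7, 11, 12, 13, 15, 17, 19, 22, 24, 26, 28, 29, 30, 34, 35}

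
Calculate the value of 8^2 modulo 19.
8^{2} = 64 ≡ 7 (mod 19)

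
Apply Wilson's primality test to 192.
(191)! mod 192 = 0. Since 0 ≢ -1 (mod 192), 192 is not prime.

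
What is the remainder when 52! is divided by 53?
By Wilson's theorem, (52)! ≡ -1 ≡ 52 mod 53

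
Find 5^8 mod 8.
By repeated squaring mod 8: 5^{1}≡5, 5^{2}≡1, 5^{4}≡1, 5^{8}≡1. So 5^{8} ≡ 1 mod 8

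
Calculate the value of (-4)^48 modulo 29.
Using Fermat: (-4)^{28} ≡ 1 mod 29. 48 ≡ 20 mod 28. So (-4)^{48} ≡ (-4)^{20} ≡ 7 mod 29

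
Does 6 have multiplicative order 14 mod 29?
Powers of 6 mod 29: 6^1≡6, 6^2≡7, 6^3≡13, 6^4≡20, 6^5≡4, 6^6≡24, 6^7≡28, 6^8≡23, 6^9≡22, 6^10≡16, 6^11≡9, 6^12≡25, 6^13≡5, 6^14≡1. First k with 6^k≡1 is k=14. Yes, ord_29(6) = 14.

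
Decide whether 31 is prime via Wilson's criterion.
(30)! mod 31 = 30. Since 30 ≡ -1 mod 31, 31 is prime.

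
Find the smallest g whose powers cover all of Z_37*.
g = 2. Powers: [2, 4, 8, 16, 32, 27, ...] generates all 36 non-zero residues.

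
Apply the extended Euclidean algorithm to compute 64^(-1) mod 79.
Extended GCD: 64(21) + 79(-17) = 1. So 64^(-1) ≡ 21 (mod 79). Verify: 64 × 21 = 1344 ≡ 1 (mod 79)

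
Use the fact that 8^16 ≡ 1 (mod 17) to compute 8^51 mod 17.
By Fermat: 8^{16} ≡ 1 (mod 17). 51 = 3×16 + 3. So 8^{51} ≡ 8^{3} ≡ 2 (mod 17)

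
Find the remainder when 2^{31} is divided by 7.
By Fermat: 2^{6} ≡ 1 mod 7. 31 = 5×6 + 1. So 2^{31} ≡ 2^{1} ≡ 2 mod 7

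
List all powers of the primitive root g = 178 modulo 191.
178^1, 178^2, ..., 178^{190} mod 191: [178, 169, 95, 102, 11, 48, 140, 90, 167, 121, 146, 12, 35, 118, 185, 78, 132, 3, 152, 125, 94, 115, 33, 144, 38, 79, 119, 172, 56, 36, 105, 163, 173, 43, 14, 9, 74, 184, 91, 154, 99, 50, 114, 46, 166, 134, 168, 108, 124, 107, 137, 129, 42, 27, 31, 170, 82, 80, 106, 150, 151, 138, 116, 20, 122, 133, 181, 130, 29, 5, 126, 81, 93, 128, 55, 49, 127, 68, 71, 32, 157, 60, 175, 17, 161, 8, 87, 15, 187, 52, 88, 2, 165, 147, 190, 13, 22, 96, 89, 180, 143, 51, 101, 24, 70, 45, 179, 156, 73, 6, 113, 59, 188, 39, 66, 97, 76, 158, 47, 153, 112, 72, 19, 135, 155, 86, 28, 18, 148, 177, 182, 117, 7, 100, 37, 92, 141, 77, 145, 25, 57, 23, 83, 67, 84, 54, 62, 149, 164, 160, 21, 109, 111, 85, 41, 40, 53, 75, 171, 69, 58, 10, 61, 162, 186, 65, 110, 98, 63, 136, 142, 64, 123, 120, 159, 34, 131, 16, 174, 30, 183, 104, 176, 4, 139, 103, 189, 26, 44, 1]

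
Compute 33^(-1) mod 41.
Since 41 is prime, by Fermat 33^(-1) ≡ 33^{39} ≡ 5 mod 41. Verify: 33 × 5 = 165 ≡ 1 mod 41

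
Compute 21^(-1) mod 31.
Since 31 is prime, by Fermat 21^(-1) ≡ 21^{29} ≡ 3 mod 31. Verify: 21 × 3 = 63 ≡ 1 mod 31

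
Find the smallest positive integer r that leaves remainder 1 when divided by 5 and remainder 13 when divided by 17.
M = 5 × 17 = 85. M₁ = 17, y₁ ≡ 3 (mod 5). M₂ = 5, y₂ ≡ 7 (mod 17). r = 1×17×3 + 13×5×7 ≡ 81 (mod 85)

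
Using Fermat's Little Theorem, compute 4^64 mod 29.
By Fermat: 4^{28} ≡ 1 mod 29. 64 = 2×28 + 8. So 4^{64} ≡ 4^{8} ≡ 25 mod 29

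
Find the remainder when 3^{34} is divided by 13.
By Fermat: 3^{12} ≡ 1 mod 13. 34 = 2×12 + 10. So 3^{34} ≡ 3^{10} ≡ 3 mod 13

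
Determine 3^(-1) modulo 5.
Since 5 is prime, by Fermat 3^(-1) ≡ 3^{3} ≡ 2 mod 5. Verify: 3 × 2 = 6 ≡ 1 mod 5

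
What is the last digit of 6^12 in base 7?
Using Fermat: 6^{6} ≡ 1 (mod 7). 12 ≡ 0 (mod 6). So 6^{12} ≡ 6^{0} ≡ 1 (mod 7)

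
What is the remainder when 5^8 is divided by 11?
By repeated squaring (mod 11): 5^{1}≡5, 5^{2}≡3, 5^{4}≡9, 5^{8}≡4. So 5^{8} ≡ 4 (mod 11)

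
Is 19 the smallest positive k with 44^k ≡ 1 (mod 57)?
Powers of 44 mod 57: 44^1≡44, 44^2≡55, 44^3≡26, 44^4≡4, 44^5≡5, 44^6≡49, 44^7≡47, 44^8≡16, 44^9≡20, 44^10≡25, 44^11≡17, 44^12≡7, 44^13≡23, 44^14≡43, 44^15≡11, 44^16≡28, 44^17≡35, 44^18≡1. Already 44^18≡1, so the order is 18 < 19. No, the actual order is 18.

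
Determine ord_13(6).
Powers of 6 mod 13: 6^1≡6, 6^2≡10, 6^3≡8, 6^4≡9, 6^5≡2, 6^6≡12, 6^7≡7, 6^8≡3, 6^9≡5, 6^10≡4, 6^11≡11, 6^12≡1. So the order of 6 is 12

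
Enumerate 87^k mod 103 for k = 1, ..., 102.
87^1, 87^2, ..., 87^{102} mod 103: [87, 50, 24, 28, 67, 61, 54, 63, 22, 60, 70, 13, 101, 32, 3, 55, 47, 72, 84, 98, 80, 59, 86, 66, 77, 4, 39, 97, 96, 9, 62, 38, 10, 46, 88, 34, 74, 52, 95, 25, 12, 14, 85, 82, 27, 83, 11, 30, 35, 58, 102, 16, 53, 79, 75, 36, 42, 49, 40, 81, 43, 33, 90, 2, 71, 100, 48, 56, 31, 19, 5, 23, 44, 17, 37, 26, 99, 64, 6, 7, 94, 41, 65, 93, 57, 15, 69, 29, 51, 8, 78, 91, 89, 18, 21, 76, 20, 92, 73, 68, 45, 1]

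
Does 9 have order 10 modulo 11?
9^{5} ≡ 1 (mod 11) and 5 < 10, so ord_11(9) = 5 ≠ 10 and 9 is not a primitive root.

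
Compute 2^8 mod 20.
By repeated squaring mod 20: 2^{1}≡2, 2^{2}≡4, 2^{4}≡16, 2^{8}≡16. So 2^{8} ≡ 16 mod 20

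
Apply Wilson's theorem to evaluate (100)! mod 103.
(102)! = (100)! × (101) × (102) ≡ -1 (mod 103). So (100)! ≡ -1 × [(102)(101)]^(-1) ≡ 51 (mod 103)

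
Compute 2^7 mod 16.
By repeated squaring (mod 16): 2^{1}≡2, 2^{2}≡4, 2^{4}≡0. Then 2^{7} = 2^{4+2+1} ≡ 0 × 4 × 2 ≡ 0 (mod 16)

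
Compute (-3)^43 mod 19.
Using Fermat: (-3)^{18} ≡ 1 mod 19. 43 ≡ 7 mod 18. So (-3)^{43} ≡ (-3)^{7} ≡ 17 mod 19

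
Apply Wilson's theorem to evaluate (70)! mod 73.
(72)! = (70)! × (71) × (72) ≡ -1 mod 73. So (70)! ≡ -1 × [(72)(71)]^(-1) ≡ 36 mod 73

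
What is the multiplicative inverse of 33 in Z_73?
Since 73 is prime, by Fermat 33^(-1) ≡ 33^{71} ≡ 31 mod 73. Verify: 33 × 31 = 1023 ≡ 1 mod 73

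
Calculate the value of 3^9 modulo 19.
By repeated squaring mod 19: 3^{1}≡3, 3^{2}≡9, 3^{4}≡5, 3^{8}≡6. Then 3^{9} = 3^{8+1} ≡ 6 × 3 ≡ 18 mod 19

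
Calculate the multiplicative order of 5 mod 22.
Powers of 5 mod 22: 5^1≡5, 5^2≡3, 5^3≡15, 5^4≡9, 5^5≡1. Order = 5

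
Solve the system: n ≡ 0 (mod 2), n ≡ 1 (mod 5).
M = 2 × 5 = 10. M₁ = 5, y₁ ≡ 1 (mod 2). M₂ = 2, y₂ ≡ 3 (mod 5). n = 0×5×1 + 1×2×3 ≡ 6 (mod 10)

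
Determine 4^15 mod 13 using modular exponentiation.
Using Fermat: 4^{12} ≡ 1 (mod 13). 15 ≡ 3 (mod 12). So 4^{15} ≡ 4^{3} ≡ 12 (mod 13)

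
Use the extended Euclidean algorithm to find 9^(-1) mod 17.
Extended GCD: 9(2) + 17(-1) = 1. So 9^(-1) ≡ 2 mod 17. Verify: 9 × 2 = 18 ≡ 1 mod 17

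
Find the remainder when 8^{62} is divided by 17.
By Fermat: 8^{16} ≡ 1 mod 17. 62 = 3×16 + 14. So 8^{62} ≡ 8^{14} ≡ 4 mod 17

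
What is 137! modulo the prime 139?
(138)! = (137)! × (138) ≡ -1 (mod 139). So (137)! ≡ -1 × (138)^(-1) ≡ (-1)×(-1) = 1 (mod 139)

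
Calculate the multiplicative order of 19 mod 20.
Powers of 19 mod 20: 19^1≡19, 19^2≡1. So the order of 19 is 2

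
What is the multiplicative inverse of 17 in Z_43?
Since 43 is prime, by Fermat 17^(-1) ≡ 17^{41} ≡ 38 mod 43. Verify: 17 × 38 = 646 ≡ 1 mod 43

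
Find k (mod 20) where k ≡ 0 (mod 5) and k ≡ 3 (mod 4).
M = 5 × 4 = 20. M₁ = 4, y₁ ≡ 4 (mod 5). M₂ = 5, y₂ ≡ 1 (mod 4). k = 0×4×4 + 3×5×1 ≡ 15 (mod 20)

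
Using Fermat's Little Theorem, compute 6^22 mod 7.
By Fermat: 6^{6} ≡ 1 mod 7. 22 = 3×6 + 4. So 6^{22} ≡ 6^{4} ≡ 1 mod 7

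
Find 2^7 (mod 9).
By repeated squaring (mod 9): 2^{1}≡2, 2^{2}≡4, 2^{4}≡7. Then 2^{7} = 2^{4+2+1} ≡ 7 × 4 × 2 ≡ 2 (mod 9)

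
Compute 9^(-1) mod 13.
Since 13 is prime, by Fermat 9^(-1) ≡ 9^{11} ≡ 3 mod 13. Verify: 9 × 3 = 27 ≡ 1 mod 13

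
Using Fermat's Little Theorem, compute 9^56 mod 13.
By Fermat: 9^{12} ≡ 1 mod 13. 56 = 4×12 + 8. So 9^{56} ≡ 9^{8} ≡ 3 mod 13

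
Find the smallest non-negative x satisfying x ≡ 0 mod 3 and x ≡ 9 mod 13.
M = 3 × 13 = 39. M₁ = 13, y₁ ≡ 1 mod 3. M₂ = 3, y₂ ≡ 9 mod 13. x = 0×13×1 + 9×3×9 ≡ 9 mod 39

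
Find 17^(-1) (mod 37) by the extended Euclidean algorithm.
Extended GCD: 17(-13) + 37(6) = 1. So 17^(-1) ≡ -13 ≡ 24 (mod 37). Verify: 17 × 24 = 408 ≡ 1 (mod 37)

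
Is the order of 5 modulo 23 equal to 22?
Powers of 5 mod 23: 5^1≡5, 5^2≡2, 5^3≡10, 5^4≡4, 5^5≡20, 5^6≡8, 5^7≡17, 5^8≡16, 5^9≡11, 5^10≡9, 5^11≡22, 5^12≡18, 5^13≡21, 5^14≡13, 5^15≡19, 5^16≡3, 5^17≡15, 5^18≡6, 5^19≡7, 5^20≡12, 5^21≡14, 5^22≡1. First k with 5^k≡1 is k=22. Yes, ord_23(5) = 22.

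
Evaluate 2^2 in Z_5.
2^{2} = 4 ≡ 4 (mod 5)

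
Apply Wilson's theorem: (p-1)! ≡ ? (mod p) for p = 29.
By Wilson's theorem, (28)! ≡ -1 ≡ 28 (mod 29)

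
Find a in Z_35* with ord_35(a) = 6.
4 has order 6 mod 35 since 4^{6} ≡ 1 mod 35 and no smaller power works.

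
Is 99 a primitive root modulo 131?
99^{13} ≡ 1 (mod 131) and 13 < 130, so ord_131(99) = 13 ≠ 130 and 99 is not a primitive root.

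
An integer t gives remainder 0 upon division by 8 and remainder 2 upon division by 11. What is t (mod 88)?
M = 8 × 11 = 88. M₁ = 11, y₁ ≡ 3 (mod 8). M₂ = 8, y₂ ≡ 7 (mod 11). t = 0×11×3 + 2×8×7 ≡ 24 (mod 88)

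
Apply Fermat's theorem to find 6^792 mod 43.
By Fermat: 6^{42} ≡ 1 mod 43. 792 ≡ 36 mod 42. So 6^{792} ≡ 6^{36} ≡ 1 mod 43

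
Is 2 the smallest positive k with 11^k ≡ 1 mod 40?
Powers of 11 mod 40: 11^1≡11, 11^2≡1. First k with 11^k≡1 is k=2. Yes, ord_40(11) = 2.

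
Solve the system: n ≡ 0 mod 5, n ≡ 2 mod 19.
M = 5 × 19 = 95. M₁ = 19, y₁ ≡ 4 mod 5. M₂ = 5, y₂ ≡ 4 mod 19. n = 0×19×4 + 2×5×4 ≡ 40 mod 95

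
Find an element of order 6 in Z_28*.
3 has order 6 mod 28 since 3^{6} ≡ 1 mod 28 and no smaller power works.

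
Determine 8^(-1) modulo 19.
Since 19 is prime, by Fermat 8^(-1) ≡ 8^{17} ≡ 12 mod 19. Verify: 8 × 12 = 96 ≡ 1 mod 19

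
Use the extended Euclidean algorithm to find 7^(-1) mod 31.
Extended GCD: 7(9) + 31(-2) = 1. So 7^(-1) ≡ 9 (mod 31). Verify: 7 × 9 = 63 ≡ 1 (mod 31)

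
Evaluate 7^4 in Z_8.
7^{4} = 2401 ≡ 1 mod 8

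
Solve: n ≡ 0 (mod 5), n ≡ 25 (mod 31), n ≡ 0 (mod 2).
M = 5 × 31 × 2 = 310. M₁ = 62, y₁ ≡ 3 (mod 5). M₂ = 10, y₂ ≡ 28 (mod 31). M₃ = 155, y₃ ≡ 1 (mod 2). n = 0×62×3 + 25×10×28 + 0×155×1 ≡ 180 (mod 310)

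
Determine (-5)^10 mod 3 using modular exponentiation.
Using Fermat: (-5)^{2} ≡ 1 (mod 3). 10 ≡ 0 (mod 2). So (-5)^{10} ≡ (-5)^{0} ≡ 1 (mod 3)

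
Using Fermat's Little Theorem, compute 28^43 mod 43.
By Fermat: 28^{42} ≡ 1 mod 43. So 28^{43} = 28^{42} · 28^{1} ≡ 28^{1} ≡ 28 mod 43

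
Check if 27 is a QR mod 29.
By Euler's criterion: 27^{14} ≡ 28 mod 29. Since this equals -1 (≡ 28), 27 is not a QR.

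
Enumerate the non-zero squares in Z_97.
QRs mod 97: {1, 2, 3, 4, 6, 8, 9, 11, 12, 16, 18, 22, 24, 25, 27, 31, 32, 33, 35, 36, 43, 44, 47, 48, 49, 50, 53, 54, 61, 62, 64, 65, 66, 70, 72, 73, 75, 79, 81, 85, 86, 88, 89, 91, 93, 94, 95, 96}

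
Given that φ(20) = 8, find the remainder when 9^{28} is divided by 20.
By Euler: 9^{8} ≡ 1 (mod 20) since gcd(9, 20) = 1. 28 = 3×8 + 4. So 9^{28} ≡ 9^{4} ≡ 1 (mod 20)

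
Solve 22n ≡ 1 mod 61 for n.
Since 61 is prime, by Fermat 22^(-1) ≡ 22^{59} ≡ 25 mod 61. Verify: 22 × 25 = 550 ≡ 1 mod 61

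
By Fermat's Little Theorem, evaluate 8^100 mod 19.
By Fermat: 8^{18} ≡ 1 mod 19. 100 = 5×18 + 10. So 8^{100} ≡ 8^{10} ≡ 11 mod 19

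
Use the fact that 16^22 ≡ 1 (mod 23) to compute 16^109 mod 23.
By Fermat: 16^{22} ≡ 1 (mod 23). 109 = 4×22 + 21. So 16^{109} ≡ 16^{21} ≡ 13 (mod 23)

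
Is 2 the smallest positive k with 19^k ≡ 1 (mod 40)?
Powers of 19 mod 40: 19^1≡19, 19^2≡1. First k with 19^k≡1 is k=2. Yes, ord_40(19) = 2.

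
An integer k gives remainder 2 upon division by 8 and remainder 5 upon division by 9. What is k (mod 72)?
M = 8 × 9 = 72. M₁ = 9, y₁ ≡ 1 (mod 8). M₂ = 8, y₂ ≡ 8 (mod 9). k = 2×9×1 + 5×8×8 ≡ 50 (mod 72)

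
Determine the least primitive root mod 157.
g = 5. For each prime q|156: 5^{78}≡156, 5^{52}≡12, 5^{12}≡130, none ≡ 1, so ord_157(5) = 156 and 5 is a primitive root.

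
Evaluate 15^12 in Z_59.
By repeated squaring mod 59: 15^{1}≡15, 15^{2}≡48, 15^{4}≡3, 15^{8}≡9. Then 15^{12} = 15^{8+4} ≡ 9 × 3 ≡ 27 mod 59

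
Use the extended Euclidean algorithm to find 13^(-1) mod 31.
Extended GCD: 13(12) + 31(-5) = 1. So 13^(-1) ≡ 12 (mod 31). Verify: 13 × 12 = 156 ≡ 1 (mod 31)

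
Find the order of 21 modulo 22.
Powers of 21 mod 22: 21^1≡21, 21^2≡1. So the order of 21 is 2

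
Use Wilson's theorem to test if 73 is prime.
(72)! mod 73 = 72. Since 72 ≡ -1 mod 73, 73 is prime.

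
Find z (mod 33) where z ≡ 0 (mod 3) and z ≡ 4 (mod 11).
M = 3 × 11 = 33. M₁ = 11, y₁ ≡ 2 (mod 3). M₂ = 3, y₂ ≡ 4 (mod 11). z = 0×11×2 + 4×3×4 ≡ 15 (mod 33)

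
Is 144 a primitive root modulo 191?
144^{95} ≡ 1 mod 191 and 95 < 190, so ord_191(144) = 95 ≠ 190 and 144 is not a primitive root.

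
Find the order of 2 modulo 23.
Powers of 2 mod 23: 2^1≡2, 2^2≡4, 2^3≡8, 2^4≡16, 2^5≡9, 2^6≡18, 2^7≡13, 2^8≡3, 2^9≡6, 2^10≡12, 2^11≡1. So the order of 2 is 11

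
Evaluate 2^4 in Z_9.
2^{4} = 16 ≡ 7 mod 9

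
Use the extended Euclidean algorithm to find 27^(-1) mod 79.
Extended GCD: 27(-38) + 79(13) = 1. So 27^(-1) ≡ -38 ≡ 41 mod 79. Verify: 27 × 41 = 1107 ≡ 1 mod 79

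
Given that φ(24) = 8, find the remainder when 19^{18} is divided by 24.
By Euler: 19^{8} ≡ 1 mod 24 since gcd(19, 24) = 1. 18 = 2×8 + 2. So 19^{18} ≡ 19^{2} ≡ 1 mod 24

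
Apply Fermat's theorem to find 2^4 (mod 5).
By Fermat's Little Theorem, 2^{4} ≡ 1 (mod 5) since 5 is prime and gcd(2, 5) = 1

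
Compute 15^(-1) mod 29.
Since 29 is prime, by Fermat 15^(-1) ≡ 15^{27} ≡ 2 mod 29. Verify: 15 × 2 = 30 ≡ 1 mod 29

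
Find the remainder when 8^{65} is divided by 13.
By Fermat: 8^{12} ≡ 1 mod 13. 65 = 5×12 + 5. So 8^{65} ≡ 8^{5} ≡ 8 mod 13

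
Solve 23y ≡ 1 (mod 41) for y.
Since 41 is prime, by Fermat 23^(-1) ≡ 23^{39} ≡ 25 (mod 41). Verify: 23 × 25 = 575 ≡ 1 (mod 41)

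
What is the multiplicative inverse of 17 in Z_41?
Since 41 is prime, by Fermat 17^(-1) ≡ 17^{39} ≡ 29 mod 41. Verify: 17 × 29 = 493 ≡ 1 mod 41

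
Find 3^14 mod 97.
By repeated squaring mod 97: 3^{1}≡3, 3^{2}≡9, 3^{4}≡81, 3^{8}≡62. Then 3^{14} = 3^{8+4+2} ≡ 62 × 81 × 9 ≡ 93 mod 97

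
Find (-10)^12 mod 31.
By repeated squaring mod 31: (-10)^{1}≡21, (-10)^{2}≡7, (-10)^{4}≡18, (-10)^{8}≡14. Then (-10)^{12} = (-10)^{8+4} ≡ 14 × 18 ≡ 4 mod 31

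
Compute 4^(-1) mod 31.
Since 31 is prime, by Fermat 4^(-1) ≡ 4^{29} ≡ 8 mod 31. Verify: 4 × 8 = 32 ≡ 1 mod 31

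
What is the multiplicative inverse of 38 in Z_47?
Since 47 is prime, by Fermat 38^(-1) ≡ 38^{45} ≡ 26 mod 47. Verify: 38 × 26 = 988 ≡ 1 mod 47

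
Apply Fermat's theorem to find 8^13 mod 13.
By Fermat: 8^{12} ≡ 1 mod 13. So 8^{13} = 8^{12} · 8^{1} ≡ 8^{1} ≡ 8 mod 13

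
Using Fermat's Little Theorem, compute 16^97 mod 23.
By Fermat: 16^{22} ≡ 1 mod 23. 97 = 4×22 + 9. So 16^{97} ≡ 16^{9} ≡ 8 mod 23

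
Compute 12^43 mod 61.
By repeated squaring mod 61: 12^{1}≡12, 12^{2}≡22, 12^{4}≡57, 12^{8}≡16, 12^{16}≡12, 12^{32}≡22. Then 12^{43} = 12^{32+8+2+1} ≡ 22 × 16 × 22 × 12 ≡ 25 mod 61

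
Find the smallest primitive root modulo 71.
g = 7. Powers: [7, 49, 59, 58, 51, 2, 14, 27, 47, ...] generates all 70 non-zero residues.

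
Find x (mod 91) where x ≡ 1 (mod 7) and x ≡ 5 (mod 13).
M = 7 × 13 = 91. M₁ = 13, y₁ ≡ 6 (mod 7). M₂ = 7, y₂ ≡ 2 (mod 13). x = 1×13×6 + 5×7×2 ≡ 57 (mod 91)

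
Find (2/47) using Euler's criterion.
(2/47) = 2^{23} mod 47 = 1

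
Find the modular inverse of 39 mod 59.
Since 59 is prime, by Fermat 39^(-1) ≡ 39^{57} ≡ 56 (mod 59). Verify: 39 × 56 = 2184 ≡ 1 (mod 59)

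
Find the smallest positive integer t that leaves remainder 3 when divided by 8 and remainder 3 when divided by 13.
M = 8 × 13 = 104. M₁ = 13, y₁ ≡ 5 mod 8. M₂ = 8, y₂ ≡ 5 mod 13. t = 3×13×5 + 3×8×5 ≡ 3 mod 104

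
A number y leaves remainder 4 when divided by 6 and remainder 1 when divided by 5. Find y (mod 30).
M = 6 × 5 = 30. M₁ = 5, y₁ ≡ 5 (mod 6). M₂ = 6, y₂ ≡ 1 (mod 5). y = 4×5×5 + 1×6×1 ≡ 16 (mod 30)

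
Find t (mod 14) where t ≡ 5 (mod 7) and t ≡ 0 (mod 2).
M = 7 × 2 = 14. M₁ = 2, y₁ ≡ 4 (mod 7). M₂ = 7, y₂ ≡ 1 (mod 2). t = 5×2×4 + 0×7×1 ≡ 12 (mod 14)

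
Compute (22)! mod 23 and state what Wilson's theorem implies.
(22)! mod 23 = 22. Since this equals -1 (mod 23), Wilson confirms 23 is prime.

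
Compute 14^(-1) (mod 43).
Since 43 is prime, by Fermat 14^(-1) ≡ 14^{41} ≡ 40 (mod 43). Verify: 14 × 40 = 560 ≡ 1 (mod 43)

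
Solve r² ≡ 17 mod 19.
The square roots of 17 mod 19 are 6 and 13. Verify: 6² = 36 ≡ 17 mod 19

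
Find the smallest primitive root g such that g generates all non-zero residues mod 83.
g = 2. For each prime q|82: 2^{41}≡82, 2^{2}≡4, none ≡ 1, so ord_83(2) = 82 and 2 is a primitive root.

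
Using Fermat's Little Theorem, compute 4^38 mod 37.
By Fermat: 4^{36} ≡ 1 mod 37. So 4^{38} = 4^{36} · 4^{2} ≡ 4^{2} ≡ 16 mod 37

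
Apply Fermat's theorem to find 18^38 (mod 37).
By Fermat: 18^{36} ≡ 1 (mod 37). So 18^{38} = 18^{36} · 18^{2} ≡ 18^{2} ≡ 28 (mod 37)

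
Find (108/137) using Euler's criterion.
(108/137) = 108^{68} mod 137 = -1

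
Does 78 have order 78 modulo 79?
78^{2} ≡ 1 mod 79 and 2 < 78, so ord_79(78) = 2 ≠ 78 and 78 is not a primitive root.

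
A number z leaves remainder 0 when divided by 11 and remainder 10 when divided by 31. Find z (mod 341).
M = 11 × 31 = 341. M₁ = 31, y₁ ≡ 5 (mod 11). M₂ = 11, y₂ ≡ 17 (mod 31). z = 0×31×5 + 10×11×17 ≡ 165 (mod 341)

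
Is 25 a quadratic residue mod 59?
By Euler's criterion: 25^{29} ≡ 1 (mod 59). Since this equals 1, 25 is a QR.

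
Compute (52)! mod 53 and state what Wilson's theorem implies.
(52)! mod 53 = 52. Since this equals -1 (mod 53), Wilson confirms 53 is prime.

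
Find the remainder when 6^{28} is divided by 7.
By Fermat: 6^{6} ≡ 1 (mod 7). 28 = 4×6 + 4. So 6^{28} ≡ 6^{4} ≡ 1 (mod 7)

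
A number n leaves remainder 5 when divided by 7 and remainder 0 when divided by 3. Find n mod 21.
M = 7 × 3 = 21. M₁ = 3, y₁ ≡ 5 mod 7. M₂ = 7, y₂ ≡ 1 mod 3. n = 5×3×5 + 0×7×1 ≡ 12 mod 21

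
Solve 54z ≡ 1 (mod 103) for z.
Since 103 is prime, by Fermat 54^(-1) ≡ 54^{101} ≡ 21 (mod 103). Verify: 54 × 21 = 1134 ≡ 1 (mod 103)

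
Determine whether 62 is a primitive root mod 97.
62^{6} ≡ 1 mod 97 and 6 < 96, so ord_97(62) = 6 ≠ 96 and 62 is not a primitive root.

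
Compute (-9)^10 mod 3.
By repeated squaring mod 3: (-9)^{1}≡0, (-9)^{2}≡0, (-9)^{4}≡0, (-9)^{8}≡0. Then (-9)^{10} = (-9)^{8+2} ≡ 0 × 0 ≡ 0 mod 3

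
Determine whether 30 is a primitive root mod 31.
30^{2} ≡ 1 mod 31 and 2 < 30, so ord_31(30) = 2 ≠ 30 and 30 is not a primitive root.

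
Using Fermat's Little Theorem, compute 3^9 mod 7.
By Fermat: 3^{6} ≡ 1 mod 7. So 3^{9} = 3^{6} · 3^{3} ≡ 3^{3} ≡ 6 mod 7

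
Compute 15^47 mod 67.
By repeated squaring mod 67: 15^{1}≡15, 15^{2}≡24, 15^{4}≡40, 15^{8}≡59, 15^{16}≡64, 15^{32}≡9. Then 15^{47} = 15^{32+8+4+2+1} ≡ 9 × 59 × 40 × 24 × 15 ≡ 25 mod 67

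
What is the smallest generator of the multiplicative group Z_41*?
g = 6. For each prime q|40: 6^{20}≡40, 6^{8}≡10, none ≡ 1, so ord_41(6) = 40 and 6 is a primitive root.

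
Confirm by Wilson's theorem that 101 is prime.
(100)! mod 101 = 100. Since this equals -1 (mod 101), Wilson confirms 101 is prime.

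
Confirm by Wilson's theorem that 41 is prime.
(40)! mod 41 = 40. Since this equals -1 mod 41, Wilson confirms 41 is prime.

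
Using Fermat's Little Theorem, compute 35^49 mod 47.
By Fermat: 35^{46} ≡ 1 (mod 47). So 35^{49} = 35^{46} · 35^{3} ≡ 35^{3} ≡ 11 (mod 47)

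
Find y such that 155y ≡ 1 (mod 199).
Since 199 is prime, by Fermat 155^(-1) ≡ 155^{197} ≡ 104 (mod 199). Verify: 155 × 104 = 16120 ≡ 1 (mod 199)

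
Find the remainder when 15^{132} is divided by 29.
By Fermat: 15^{28} ≡ 1 (mod 29). 132 = 4×28 + 20. So 15^{132} ≡ 15^{20} ≡ 24 (mod 29)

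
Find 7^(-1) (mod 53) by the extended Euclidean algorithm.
Extended GCD: 7(-15) + 53(2) = 1. So 7^(-1) ≡ -15 ≡ 38 (mod 53). Verify: 7 × 38 = 266 ≡ 1 (mod 53)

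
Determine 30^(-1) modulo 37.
Since 37 is prime, by Fermat 30^(-1) ≡ 30^{35} ≡ 21 mod 37. Verify: 30 × 21 = 630 ≡ 1 mod 37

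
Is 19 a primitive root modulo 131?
19^{26} ≡ 1 mod 131 and 26 < 130, so ord_131(19) = 26 ≠ 130 and 19 is not a primitive root.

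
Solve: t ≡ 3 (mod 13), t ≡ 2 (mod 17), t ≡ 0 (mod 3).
M = 13 × 17 × 3 = 663. M₁ = 51, y₁ ≡ 12 (mod 13). M₂ = 39, y₂ ≡ 7 (mod 17). M₃ = 221, y₃ ≡ 2 (mod 3). t = 3×51×12 + 2×39×7 + 0×221×2 ≡ 393 (mod 663)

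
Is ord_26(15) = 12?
Powers of 15 mod 26: 15^1≡15, 15^2≡17, 15^3≡21, 15^4≡3, 15^5≡19, 15^6≡25, 15^7≡11, 15^8≡9, 15^9≡5, 15^10≡23, 15^11≡7, 15^12≡1. First k with 15^k≡1 is k=12. Yes, ord_26(15) = 12.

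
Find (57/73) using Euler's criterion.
(57/73) = 57^{36} mod 73 = 1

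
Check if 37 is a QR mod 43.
By Euler's criterion: 37^{21} ≡ 42 mod 43. Since this equals -1 (≡ 42), 37 is not a QR.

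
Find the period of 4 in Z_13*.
Powers of 4 mod 13: 4^1≡4, 4^2≡3, 4^3≡12, 4^4≡9, 4^5≡10, 4^6≡1. ord_13(4) = 6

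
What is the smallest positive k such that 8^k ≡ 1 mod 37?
Powers of 8 mod 37: 8^1≡8, 8^2≡27, 8^3≡31, 8^4≡26, 8^5≡23, 8^6≡36, 8^7≡29, 8^8≡10, 8^9≡6, 8^10≡11, 8^11≡14, 8^12≡1. ord_37(8) = 12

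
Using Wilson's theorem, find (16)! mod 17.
By Wilson's theorem, (16)! ≡ -1 ≡ 16 (mod 17)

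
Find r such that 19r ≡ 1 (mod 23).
Since 23 is prime, by Fermat 19^(-1) ≡ 19^{21} ≡ 17 (mod 23). Verify: 19 × 17 = 323 ≡ 1 (mod 23)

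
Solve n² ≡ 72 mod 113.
The square roots of 72 mod 113 are 33 and 80. Verify: 33² = 1089 ≡ 72 mod 113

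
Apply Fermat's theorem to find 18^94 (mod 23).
By Fermat: 18^{22} ≡ 1 (mod 23). 94 = 4×22 + 6. So 18^{94} ≡ 18^{6} ≡ 8 (mod 23)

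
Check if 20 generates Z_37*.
ord_37(20) divides 36. For each prime q|36: 20^{18}≡36, 20^{12}≡26, none ≡ 1. So 20 has order 36 and is a primitive root mod 37.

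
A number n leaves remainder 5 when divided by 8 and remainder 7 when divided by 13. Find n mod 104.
M = 8 × 13 = 104. M₁ = 13, y₁ ≡ 5 mod 8. M₂ = 8, y₂ ≡ 5 mod 13. n = 5×13×5 + 7×8×5 ≡ 85 mod 104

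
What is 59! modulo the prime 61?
(60)! = (59)! × (60) ≡ -1 mod 61. So (59)! ≡ -1 × (60)^(-1) ≡ (-1)×(-1) = 1 mod 61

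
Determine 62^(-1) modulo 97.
Since 97 is prime, by Fermat 62^(-1) ≡ 62^{95} ≡ 36 mod 97. Verify: 62 × 36 = 2232 ≡ 1 mod 97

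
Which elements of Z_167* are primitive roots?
There are φ(166) = 82 primitive roots mod 167: {5, 10, 13, 15, 17, 20, 23, 26, 30, 34, 35, 37, 39, 40, 41, 43, 45, 46, 51, 52, 53, 55, 59, 60, 67, 68, 69, 70, 71, 73, 74, 78, 79, 80, 82, 83, 86, 90, 91, 92, 95, 101, 102, 103, 104, 105, 106, 109, 110, 111, 113, 117, 118, 119, 120, 123, 125, 129, 131, 134, 135, 136, 138, 139, 140, 142, 143, 145, 146, 148, 149, 151, 153, 155, 156, 158, 159, 160, 161, 163, 164, 165}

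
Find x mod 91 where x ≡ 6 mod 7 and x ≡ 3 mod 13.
M = 7 × 13 = 91. M₁ = 13, y₁ ≡ 6 mod 7. M₂ = 7, y₂ ≡ 2 mod 13. x = 6×13×6 + 3×7×2 ≡ 55 mod 91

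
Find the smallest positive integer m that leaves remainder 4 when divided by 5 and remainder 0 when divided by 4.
M = 5 × 4 = 20. M₁ = 4, y₁ ≡ 4 mod 5. M₂ = 5, y₂ ≡ 1 mod 4. m = 4×4×4 + 0×5×1 ≡ 4 mod 20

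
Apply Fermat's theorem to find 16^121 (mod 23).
By Fermat: 16^{22} ≡ 1 (mod 23). 121 = 5×22 + 11. So 16^{121} ≡ 16^{11} ≡ 1 (mod 23)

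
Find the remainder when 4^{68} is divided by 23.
By Fermat: 4^{22} ≡ 1 (mod 23). 68 = 3×22 + 2. So 4^{68} ≡ 4^{2} ≡ 16 (mod 23)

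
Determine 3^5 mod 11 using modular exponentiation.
By repeated squaring (mod 11): 3^{1}≡3, 3^{2}≡9, 3^{4}≡4. Then 3^{5} = 3^{4+1} ≡ 4 × 3 ≡ 1 (mod 11)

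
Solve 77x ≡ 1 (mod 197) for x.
Since 197 is prime, by Fermat 77^(-1) ≡ 77^{195} ≡ 87 (mod 197). Verify: 77 × 87 = 6699 ≡ 1 (mod 197)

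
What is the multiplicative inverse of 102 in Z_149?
Since 149 is prime, by Fermat 102^(-1) ≡ 102^{147} ≡ 19 (mod 149). Verify: 102 × 19 = 1938 ≡ 1 (mod 149)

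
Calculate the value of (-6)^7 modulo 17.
By repeated squaring mod 17: (-6)^{1}≡11, (-6)^{2}≡2, (-6)^{4}≡4. Then (-6)^{7} = (-6)^{4+2+1} ≡ 4 × 2 × 11 ≡ 3 mod 17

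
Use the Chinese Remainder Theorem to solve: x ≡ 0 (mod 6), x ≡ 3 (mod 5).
M = 6 × 5 = 30. M₁ = 5, y₁ ≡ 5 (mod 6). M₂ = 6, y₂ ≡ 1 (mod 5). x = 0×5×5 + 3×6×1 ≡ 18 (mod 30)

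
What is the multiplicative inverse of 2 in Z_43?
Since 43 is prime, by Fermat 2^(-1) ≡ 2^{41} ≡ 22 (mod 43). Verify: 2 × 22 = 44 ≡ 1 (mod 43)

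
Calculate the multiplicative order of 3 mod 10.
Powers of 3 mod 10: 3^1≡3, 3^2≡9, 3^3≡7, 3^4≡1. So the order of 3 is 4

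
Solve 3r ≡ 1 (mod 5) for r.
Since 5 is prime, by Fermat 3^(-1) ≡ 3^{3} ≡ 2 (mod 5). Verify: 3 × 2 = 6 ≡ 1 (mod 5)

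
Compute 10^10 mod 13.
By repeated squaring mod 13: 10^{1}≡10, 10^{2}≡9, 10^{4}≡3, 10^{8}≡9. Then 10^{10} = 10^{8+2} ≡ 9 × 9 ≡ 3 mod 13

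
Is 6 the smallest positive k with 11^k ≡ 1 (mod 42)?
Powers of 11 mod 42: 11^1≡11, 11^2≡37, 11^3≡29, 11^4≡25, 11^5≡23, 11^6≡1. First k with 11^k≡1 is k=6. Yes, ord_42(11) = 6.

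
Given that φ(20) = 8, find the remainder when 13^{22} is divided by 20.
By Euler: 13^{8} ≡ 1 mod 20 since gcd(13, 20) = 1. 22 = 2×8 + 6. So 13^{22} ≡ 13^{6} ≡ 9 mod 20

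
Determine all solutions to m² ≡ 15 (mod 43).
The square roots of 15 mod 43 are 31 and 12. Verify: 31² = 961 ≡ 15 (mod 43)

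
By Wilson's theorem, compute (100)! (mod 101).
By Wilson's theorem, (100)! ≡ -1 ≡ 100 (mod 101)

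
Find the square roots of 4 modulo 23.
The square roots of 4 mod 23 are 2 and 21. Verify: 2² = 4 ≡ 4 mod 23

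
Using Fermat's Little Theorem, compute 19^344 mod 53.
By Fermat: 19^{52} ≡ 1 (mod 53). 344 ≡ 32 (mod 52). So 19^{344} ≡ 19^{32} ≡ 46 (mod 53)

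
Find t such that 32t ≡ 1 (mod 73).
Since 73 is prime, by Fermat 32^(-1) ≡ 32^{71} ≡ 16 (mod 73). Verify: 32 × 16 = 512 ≡ 1 (mod 73)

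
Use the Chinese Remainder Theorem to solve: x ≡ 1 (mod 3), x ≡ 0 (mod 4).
M = 3 × 4 = 12. M₁ = 4, y₁ ≡ 1 (mod 3). M₂ = 3, y₂ ≡ 3 (mod 4). x = 1×4×1 + 0×3×3 ≡ 4 (mod 12)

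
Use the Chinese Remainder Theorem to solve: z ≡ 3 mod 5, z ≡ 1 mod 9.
M = 5 × 9 = 45. M₁ = 9, y₁ ≡ 4 mod 5. M₂ = 5, y₂ ≡ 2 mod 9. z = 3×9×4 + 1×5×2 ≡ 28 mod 45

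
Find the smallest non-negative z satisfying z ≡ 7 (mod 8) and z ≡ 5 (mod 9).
M = 8 × 9 = 72. M₁ = 9, y₁ ≡ 1 (mod 8). M₂ = 8, y₂ ≡ 8 (mod 9). z = 7×9×1 + 5×8×8 ≡ 23 (mod 72)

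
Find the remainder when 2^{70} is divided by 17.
By Fermat: 2^{16} ≡ 1 (mod 17). 70 = 4×16 + 6. So 2^{70} ≡ 2^{6} ≡ 13 (mod 17)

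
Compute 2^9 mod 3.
Using Fermat: 2^{2} ≡ 1 mod 3. 9 ≡ 1 mod 2. So 2^{9} ≡ 2^{1} ≡ 2 mod 3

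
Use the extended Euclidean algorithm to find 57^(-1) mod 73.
Extended GCD: 57(-32) + 73(25) = 1. So 57^(-1) ≡ -32 ≡ 41 (mod 73). Verify: 57 × 41 = 2337 ≡ 1 (mod 73)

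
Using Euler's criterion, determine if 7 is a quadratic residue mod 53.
By Euler's criterion: 7^{26} ≡ 1 mod 53. Since this equals 1, 7 is a QR.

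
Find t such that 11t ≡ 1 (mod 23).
Since 23 is prime, by Fermat 11^(-1) ≡ 11^{21} ≡ 21 (mod 23). Verify: 11 × 21 = 231 ≡ 1 (mod 23)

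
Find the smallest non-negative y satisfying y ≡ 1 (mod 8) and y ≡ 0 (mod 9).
M = 8 × 9 = 72. M₁ = 9, y₁ ≡ 1 (mod 8). M₂ = 8, y₂ ≡ 8 (mod 9). y = 1×9×1 + 0×8×8 ≡ 9 (mod 72)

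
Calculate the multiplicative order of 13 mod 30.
Powers of 13 mod 30: 13^1≡13, 13^2≡19, 13^3≡7, 13^4≡1. Order = 4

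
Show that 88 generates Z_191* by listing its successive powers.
88^1, 88^2, ..., 88^{190} mod 191: [88, 104, 175, 120, 55, 65, 181, 75, 106, 160, 137, 23, 114, 100, 14, 86, 119, 158, 152, 6, 146, 51, 95, 147, 139, 8, 131, 68, 63, 5, 58, 138, 111, 27, 84, 134, 141, 184, 148, 36, 112, 115, 188, 118, 70, 48, 22, 26, 187, 30, 157, 64, 93, 162, 122, 40, 82, 149, 124, 25, 99, 117, 173, 135, 38, 97, 132, 156, 167, 180, 178, 2, 176, 17, 159, 49, 110, 130, 171, 150, 21, 129, 83, 46, 37, 9, 28, 172, 47, 125, 113, 12, 101, 102, 190, 103, 87, 16, 71, 136, 126, 10, 116, 85, 31, 54, 168, 77, 91, 177, 105, 72, 33, 39, 185, 45, 140, 96, 44, 52, 183, 60, 123, 128, 186, 133, 53, 80, 164, 107, 57, 50, 7, 43, 155, 79, 76, 3, 73, 121, 143, 169, 165, 4, 161, 34, 127, 98, 29, 69, 151, 109, 42, 67, 166, 92, 74, 18, 56, 153, 94, 59, 35, 24, 11, 13, 189, 15, 174, 32, 142, 81, 61, 20, 41, 170, 62, 108, 145, 154, 182, 163, 19, 144, 66, 78, 179, 90, 89, 1]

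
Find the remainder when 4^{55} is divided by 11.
By Fermat: 4^{10} ≡ 1 (mod 11). 55 = 5×10 + 5. So 4^{55} ≡ 4^{5} ≡ 1 (mod 11)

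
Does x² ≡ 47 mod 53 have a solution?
By Euler's criterion: 47^{26} ≡ 1 mod 53. Since this equals 1, 47 is a QR.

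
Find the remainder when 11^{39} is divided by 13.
By Fermat: 11^{12} ≡ 1 (mod 13). 39 = 3×12 + 3. So 11^{39} ≡ 11^{3} ≡ 5 (mod 13)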